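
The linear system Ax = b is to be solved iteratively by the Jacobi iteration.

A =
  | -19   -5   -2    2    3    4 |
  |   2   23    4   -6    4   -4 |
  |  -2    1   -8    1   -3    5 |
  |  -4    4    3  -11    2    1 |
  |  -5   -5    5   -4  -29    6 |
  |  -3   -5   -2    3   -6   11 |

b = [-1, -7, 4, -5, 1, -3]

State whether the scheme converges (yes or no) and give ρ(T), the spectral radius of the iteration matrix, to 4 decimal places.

Write A = D+L+U with D = diag(-19, 23, -8, -11, -29, 11).
Jacobi T = -D⁻¹(L+U): T[4,3] = -(-4)/(-29) = -0.1379; T[4,4] = 0.
  T[0,:] = [+0.0000, -0.2632, -0.1053, +0.1053, +0.1579, +0.2105]
  T[1,:] = [-0.0870, +0.0000, -0.1739, +0.2609, -0.1739, +0.1739]
  T[2,:] = [-0.2500, +0.1250, +0.0000, +0.1250, -0.3750, +0.6250]
  T[3,:] = [-0.3636, +0.3636, +0.2727, +0.0000, +0.1818, +0.0909]
  T[4,:] = [-0.1724, -0.1724, +0.1724, -0.1379, +0.0000, +0.2069]
  T[5,:] = [+0.2727, +0.4545, +0.1818, -0.2727, +0.5455, +0.0000]
|eigenvalues of T|: 0.8280, 0.4222, 0.4222, 0.3876, 0.3876, 0.0026.
ρ(T) = max|λ| = 0.8280; 0.8280 < 1 ⇒ converges.

yes, ρ = 0.8280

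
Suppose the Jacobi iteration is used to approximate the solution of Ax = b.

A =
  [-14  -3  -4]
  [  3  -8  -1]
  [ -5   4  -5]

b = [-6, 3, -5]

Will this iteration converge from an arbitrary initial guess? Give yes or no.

yes

Let D = diag(-14, -8, -5); L, U the strict triangles.
T_J = -D⁻¹(L+U): T[0,1] = -(-3)/(-14) = -0.2143; T[0,0] = 0.
  T[0,:] = [+0.0000  -0.2143  -0.2857]
  T[1,:] = [+0.3750  +0.0000  -0.1250]
  T[2,:] = [-1.0000  +0.8000  +0.0000]
eigenvalue magnitudes: 0.5550, 0.4502, 0.4502.
spectral radius ρ = 0.5550; 0.5550 < 1, so it converges for any x₀.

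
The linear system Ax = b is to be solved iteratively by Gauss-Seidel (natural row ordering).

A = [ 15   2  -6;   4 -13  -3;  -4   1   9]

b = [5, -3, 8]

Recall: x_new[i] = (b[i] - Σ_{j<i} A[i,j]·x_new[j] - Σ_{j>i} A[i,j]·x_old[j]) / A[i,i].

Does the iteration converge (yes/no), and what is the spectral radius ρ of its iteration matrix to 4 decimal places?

yes, ρ = 0.2129

Let D = diag(15, -13, 9); L, U the strict triangles.
GS T = -(D+L)⁻¹U: row 0 first, T[0,2] = -(-6)/(15) = +0.4000; later rows by forward substitution.
  T[0,:] = [+0.0000  -0.1333  +0.4000]
  T[1,:] = [+0.0000  -0.0410  -0.1077]
  T[2,:] = [+0.0000  -0.0547  +0.1897]
|eigenvalues of T|: 0.2129, 0.0642, 0.0000.
ρ = 0.2129; 0.2129 < 1: convergent.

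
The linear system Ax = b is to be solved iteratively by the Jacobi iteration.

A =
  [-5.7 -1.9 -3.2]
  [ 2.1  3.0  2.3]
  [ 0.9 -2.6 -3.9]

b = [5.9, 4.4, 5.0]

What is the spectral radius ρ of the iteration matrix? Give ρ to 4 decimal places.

0.9148

A = D + L + U where D = diag(-5.7, 3, -3.9).
Jacobi T = -D⁻¹(L+U): T[2,0] = -(0.9)/(-3.9) = +0.2308; T[2,2] = 0.
  T[0,:] = [+0.0000 -0.3333 -0.5614]
  T[1,:] = [-0.7000 +0.0000 -0.7667]
  T[2,:] = [+0.2308 -0.6667 +0.0000]
|eigenvalues of T|: 0.9148, 0.4711, 0.4711.
ρ(T) = max|λ| = 0.9148; 0.9148 < 1, so it converges for any x₀.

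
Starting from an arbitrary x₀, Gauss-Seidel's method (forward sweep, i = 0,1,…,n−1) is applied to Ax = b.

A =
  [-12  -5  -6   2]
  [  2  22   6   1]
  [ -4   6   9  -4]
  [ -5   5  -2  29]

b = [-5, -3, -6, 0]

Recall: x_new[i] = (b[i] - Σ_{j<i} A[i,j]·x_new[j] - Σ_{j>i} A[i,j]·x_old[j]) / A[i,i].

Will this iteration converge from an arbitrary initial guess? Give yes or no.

yes

A = D + L + U where D = diag(-12, 22, 9, 29).
Gauss-Seidel: T = -(D+L)⁻¹U, row 0 first, T[0,3] = -(2)/(-12) = +0.1667; later rows by forward substitution.
  T[0,:] = [+0.0000  -0.4167  -0.5000  +0.1667]
  T[1,:] = [+0.0000  +0.0379  -0.2273  -0.0606]
  T[2,:] = [+0.0000  -0.2104  -0.0707  +0.5589]
  T[3,:] = [+0.0000  -0.0929  -0.0519  +0.0777]
|eigenvalues of T|: 0.2719, 0.1790, 0.1790, 0.0000.
ρ(T) = max|λ| = 0.2719; 0.2719 < 1: convergent.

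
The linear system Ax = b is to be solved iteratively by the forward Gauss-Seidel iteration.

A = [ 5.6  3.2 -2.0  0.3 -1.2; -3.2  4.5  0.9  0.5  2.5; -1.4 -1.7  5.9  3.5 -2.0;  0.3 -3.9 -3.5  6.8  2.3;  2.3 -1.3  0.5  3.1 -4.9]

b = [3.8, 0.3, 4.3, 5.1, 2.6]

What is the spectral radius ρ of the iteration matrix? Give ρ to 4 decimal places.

0.8663

Diagonal D = diag(5.6, 4.5, 5.9, 6.8, -4.9); L, U strict lower/upper.
T_GS = -(D+L)⁻¹U: row 0 first, T[0,3] = -(0.3)/(5.6) = -0.0536; later rows by forward substitution.
  T[0,:] = [+0.0000, -0.5714, +0.3571, -0.0536, +0.2143]
  T[1,:] = [+0.0000, -0.4063, +0.0540, -0.1492, -0.4032]
  T[2,:] = [+0.0000, -0.2527, +0.1003, -0.6489, +0.2737]
  T[3,:] = [+0.0000, -0.3379, +0.0668, -0.4172, -0.4381]
  T[4,:] = [+0.0000, -0.4000, +0.2058, -0.3157, -0.0417]
moduli |λ_i(T)| = 0.8663, 0.4673, 0.2661, 0.0999, 0.0000.
spectral radius ρ = 0.8663; 0.8663 < 1, so it converges for any x₀.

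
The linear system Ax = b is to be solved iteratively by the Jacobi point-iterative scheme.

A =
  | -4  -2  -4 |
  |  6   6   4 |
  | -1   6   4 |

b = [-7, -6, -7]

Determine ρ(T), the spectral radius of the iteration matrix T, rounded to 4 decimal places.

1.4847

Let D = diag(-4, 6, 4); L, U the strict triangles.
Jacobi T = -D⁻¹(L+U): T[1,0] = -(6)/(6) = -1.0000; T[1,1] = 0.
  T[0,:] = [+0.0000 -0.5000 -1.0000]
  T[1,:] = [-1.0000 +0.0000 -0.6667]
  T[2,:] = [+0.2500 -1.5000 +0.0000]
|roots of det(T-λI)|: 1.4847, 0.9768, 0.9768.
spectral radius ρ = 1.4847; 1.4847 > 1, so it fails to converge.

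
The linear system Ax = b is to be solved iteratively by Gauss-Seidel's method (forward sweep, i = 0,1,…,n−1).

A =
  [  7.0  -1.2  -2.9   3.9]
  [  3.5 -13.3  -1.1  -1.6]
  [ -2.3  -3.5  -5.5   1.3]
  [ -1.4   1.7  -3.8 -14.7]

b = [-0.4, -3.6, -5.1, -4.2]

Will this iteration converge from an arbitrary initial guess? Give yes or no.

yes

A = D + L + U where D = diag(7, -13.3, -5.5, -14.7).
Gauss-Seidel: T = -(D+L)⁻¹U, row 0 first, T[0,3] = -(3.9)/(7) = -0.5571; later rows by forward substitution.
  T[0,:] = [+0.0000  +0.1714  +0.4143  -0.5571]
  T[1,:] = [+0.0000  +0.0451  +0.0263  -0.2669]
  T[2,:] = [+0.0000  -0.1004  -0.1900  +0.6392]
  T[3,:] = [+0.0000  +0.0148  +0.0127  -0.1430]
eigenvalue magnitudes: 0.2375, 0.0697, 0.0193, 0.0000.
spectral radius ρ = 0.2375; 0.2375 < 1, so it converges for any x₀.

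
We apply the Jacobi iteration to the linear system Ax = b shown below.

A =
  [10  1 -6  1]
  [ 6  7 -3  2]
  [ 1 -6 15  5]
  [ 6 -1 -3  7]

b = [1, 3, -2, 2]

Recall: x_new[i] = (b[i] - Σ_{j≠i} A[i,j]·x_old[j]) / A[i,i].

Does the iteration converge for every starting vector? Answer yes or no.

yes

Write A = D+L+U with D = diag(10, 7, 15, 7).
Jacobi T = -D⁻¹(L+U): T[1,2] = -(-3)/(7) = +0.4286; T[1,1] = 0.
  T[0,:] = [+0.0000, -0.1000, +0.6000, -0.1000]
  T[1,:] = [-0.8571, +0.0000, +0.4286, -0.2857]
  T[2,:] = [-0.0667, +0.4000, +0.0000, -0.3333]
  T[3,:] = [-0.8571, +0.1429, +0.4286, +0.0000]
moduli |λ_i(T)| = 0.6774, 0.4967, 0.4967, 0.4861.
ρ(T) = max|λ| = 0.6774; 0.6774 < 1 ⇒ converges.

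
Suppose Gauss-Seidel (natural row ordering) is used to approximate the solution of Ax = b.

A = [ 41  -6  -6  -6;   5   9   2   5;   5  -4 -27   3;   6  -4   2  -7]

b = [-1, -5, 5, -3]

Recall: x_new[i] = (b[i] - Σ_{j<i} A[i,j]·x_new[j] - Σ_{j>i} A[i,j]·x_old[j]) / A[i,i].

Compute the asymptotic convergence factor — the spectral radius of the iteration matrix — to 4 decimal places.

Split A = D + L + U, D = diag(41, 9, -27, -7).
T_GS = -(D+L)⁻¹U: row 0 first, T[0,3] = -(-6)/(41) = +0.1463; later rows by forward substitution.
  T[0,:] = [+0.0000 +0.1463 +0.1463 +0.1463]
  T[1,:] = [+0.0000 -0.0813 -0.3035 -0.6369]
  T[2,:] = [+0.0000 +0.0391 +0.0721 +0.2326]
  T[3,:] = [+0.0000 +0.1831 +0.3195 +0.5558]
moduli |λ_i(T)| = 0.4291, 0.1620, 0.0445, 0.0000.
ρ(T) = max|λ| = 0.4291; 0.4291 < 1 ⇒ converges.

0.4291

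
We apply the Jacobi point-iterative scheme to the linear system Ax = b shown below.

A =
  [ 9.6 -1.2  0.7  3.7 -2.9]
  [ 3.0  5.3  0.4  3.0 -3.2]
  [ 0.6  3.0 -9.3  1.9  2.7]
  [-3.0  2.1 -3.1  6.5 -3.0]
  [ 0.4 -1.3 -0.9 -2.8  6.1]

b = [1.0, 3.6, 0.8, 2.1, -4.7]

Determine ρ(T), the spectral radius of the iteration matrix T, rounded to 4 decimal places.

Let D = diag(9.6, 5.3, -9.3, 6.5, 6.1); L, U the strict triangles.
Jacobi T = -D⁻¹(L+U): T[4,0] = -(0.4)/(6.1) = -0.0656; T[4,4] = 0.
  T[0,:] = [+0.0000  +0.1250  -0.0729  -0.3854  +0.3021]
  T[1,:] = [-0.5660  +0.0000  -0.0755  -0.5660  +0.6038]
  T[2,:] = [+0.0645  +0.3226  +0.0000  +0.2043  +0.2903]
  T[3,:] = [+0.4615  -0.3231  +0.4769  +0.0000  +0.4615]
  T[4,:] = [-0.0656  +0.2131  +0.1475  +0.4590  +0.0000]
|λ(T)| sorted: 0.8644, 0.6524, 0.5209, 0.5209, 0.0939.
ρ = 0.8644; 0.8644 < 1: convergent.

0.8644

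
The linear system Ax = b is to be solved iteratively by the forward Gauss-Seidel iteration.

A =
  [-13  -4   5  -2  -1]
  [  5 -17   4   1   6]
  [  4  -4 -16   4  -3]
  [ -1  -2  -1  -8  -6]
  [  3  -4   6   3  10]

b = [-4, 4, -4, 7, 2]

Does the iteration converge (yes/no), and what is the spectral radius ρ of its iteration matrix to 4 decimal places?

yes, ρ = 0.5897

Split A = D + L + U, D = diag(-13, -17, -16, -8, 10).
T_GS = -(D+L)⁻¹U: row 0 first, T[0,3] = -(-2)/(-13) = -0.1538; later rows by forward substitution.
  T[0,:] = [+0.0000, -0.3077, +0.3846, -0.1538, -0.0769]
  T[1,:] = [+0.0000, -0.0905, +0.3484, +0.0136, +0.3303]
  T[2,:] = [+0.0000, -0.0543, +0.0090, +0.2081, -0.2893]
  T[3,:] = [+0.0000, +0.0679, -0.1363, -0.0102, -0.7868]
  T[4,:] = [+0.0000, +0.0683, +0.0594, -0.0702, +0.5648]
moduli |λ_i(T)| = 0.5897, 0.2113, 0.2113, 0.1547, 0.0000.
spectral radius ρ = 0.5897; 0.5897 < 1: convergent.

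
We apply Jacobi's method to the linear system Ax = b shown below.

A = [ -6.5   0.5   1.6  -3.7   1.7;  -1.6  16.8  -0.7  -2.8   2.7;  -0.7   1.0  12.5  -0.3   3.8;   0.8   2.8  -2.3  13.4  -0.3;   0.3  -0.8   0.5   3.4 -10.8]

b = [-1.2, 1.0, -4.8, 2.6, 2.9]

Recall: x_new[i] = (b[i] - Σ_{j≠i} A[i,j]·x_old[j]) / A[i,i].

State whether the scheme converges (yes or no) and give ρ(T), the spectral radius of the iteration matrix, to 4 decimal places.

Write A = D+L+U with D = diag(-6.5, 16.8, 12.5, 13.4, -10.8).
Jacobi T = -D⁻¹(L+U): T[2,0] = -(-0.7)/(12.5) = +0.0560; T[2,2] = 0.
  T[0,:] = [+0.0000 +0.0769 +0.2462 -0.5692 +0.2615]
  T[1,:] = [+0.0952 +0.0000 +0.0417 +0.1667 -0.1607]
  T[2,:] = [+0.0560 -0.0800 +0.0000 +0.0240 -0.3040]
  T[3,:] = [-0.0597 -0.2090 +0.1716 +0.0000 +0.0224]
  T[4,:] = [+0.0278 -0.0741 +0.0463 +0.3148 +0.0000]
moduli |λ_i(T)| = 0.3430, 0.2501, 0.2453, 0.2453, 0.0127.
spectral radius ρ = 0.3430; 0.3430 < 1, so it converges for any x₀.

yes, ρ = 0.3430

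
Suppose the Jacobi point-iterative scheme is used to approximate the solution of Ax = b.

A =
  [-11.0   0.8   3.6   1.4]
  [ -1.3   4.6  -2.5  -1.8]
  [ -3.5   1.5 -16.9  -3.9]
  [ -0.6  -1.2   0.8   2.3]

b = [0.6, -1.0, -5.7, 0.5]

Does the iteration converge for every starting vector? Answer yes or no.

Diagonal D = diag(-11, 4.6, -16.9, 2.3); L, U strict lower/upper.
Jacobi T = -D⁻¹(L+U): T[1,3] = -(-1.8)/(4.6) = +0.3913; T[1,1] = 0.
  T[0,:] = [+0.0000 +0.0727 +0.3273 +0.1273]
  T[1,:] = [+0.2826 +0.0000 +0.5435 +0.3913]
  T[2,:] = [-0.2071 +0.0888 +0.0000 -0.2308]
  T[3,:] = [+0.2609 +0.5217 -0.3478 +0.0000]
|roots of det(T-λI)|: 0.6326, 0.3678, 0.3678, 0.0759.
ρ = 0.6326; 0.6326 < 1 ⇒ converges.

yes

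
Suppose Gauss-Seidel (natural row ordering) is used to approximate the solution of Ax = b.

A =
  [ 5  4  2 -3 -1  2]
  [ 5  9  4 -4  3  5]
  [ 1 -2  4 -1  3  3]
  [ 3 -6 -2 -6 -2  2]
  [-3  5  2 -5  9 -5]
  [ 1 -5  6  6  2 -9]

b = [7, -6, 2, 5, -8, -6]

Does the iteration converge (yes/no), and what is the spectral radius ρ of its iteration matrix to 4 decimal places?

no, ρ = 1.6907

A = D + L + U where D = diag(5, 9, 4, -6, 9, -9).
GS T = -(D+L)⁻¹U: row 0 first, T[0,1] = -(4)/(5) = -0.8000; later rows by forward substitution.
  T[0,:] = [+0.0000 -0.8000 -0.4000 +0.6000 +0.2000 -0.4000]
  T[1,:] = [+0.0000 +0.4444 -0.2222 +0.1111 -0.4444 -0.3333]
  T[2,:] = [+0.0000 +0.4222 -0.0111 +0.1556 -1.0222 -0.8167]
  T[3,:] = [+0.0000 -0.9852 +0.0259 +0.1370 +0.5519 +0.7389]
  T[4,:] = [+0.0000 -1.1547 +0.0070 +0.1798 +0.8473 +1.1994]
  T[5,:] = [+0.0000 -0.9677 +0.0904 +0.2400 +0.1439 +0.3554]
|λ(T)| sorted: 1.6907, 0.4708, 0.2622, 0.2622, 0.0334, 0.0000.
ρ(T) = max|λ| = 1.6907; 1.6907 > 1: divergent.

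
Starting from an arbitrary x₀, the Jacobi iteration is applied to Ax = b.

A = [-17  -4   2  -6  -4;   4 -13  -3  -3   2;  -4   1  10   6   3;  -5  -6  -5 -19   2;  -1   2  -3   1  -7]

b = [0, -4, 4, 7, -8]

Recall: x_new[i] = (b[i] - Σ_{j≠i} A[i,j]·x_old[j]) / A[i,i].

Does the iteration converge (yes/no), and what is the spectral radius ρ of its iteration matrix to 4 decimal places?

Write A = D+L+U with D = diag(-17, -13, 10, -19, -7).
Jacobi: T = -D⁻¹(L+U), T[4,1] = -(2)/(-7) = +0.2857; T[4,4] = 0.
  T[0,:] = [+0.0000 -0.2353 +0.1176 -0.3529 -0.2353]
  T[1,:] = [+0.3077 +0.0000 -0.2308 -0.2308 +0.1538]
  T[2,:] = [+0.4000 -0.1000 +0.0000 -0.6000 -0.3000]
  T[3,:] = [-0.2632 -0.3158 -0.2632 +0.0000 +0.1053]
  T[4,:] = [-0.1429 +0.2857 -0.4286 +0.1429 +0.0000]
eigenvalue magnitudes: 0.8269, 0.4555, 0.3802, 0.1613, 0.1526.
spectral radius ρ = 0.8269; 0.8269 < 1, so it converges for any x₀.

yes, ρ = 0.8269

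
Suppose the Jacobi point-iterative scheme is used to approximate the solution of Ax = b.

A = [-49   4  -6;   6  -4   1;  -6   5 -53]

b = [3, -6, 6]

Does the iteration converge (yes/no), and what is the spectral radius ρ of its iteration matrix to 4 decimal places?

yes, ρ = 0.4510

A = D + L + U where D = diag(-49, -4, -53).
Jacobi: T = -D⁻¹(L+U), T[2,1] = -(5)/(-53) = +0.0943; T[2,2] = 0.
  T[0,:] = [+0.0000, +0.0816, -0.1224]
  T[1,:] = [+1.5000, +0.0000, +0.2500]
  T[2,:] = [-0.1132, +0.0943, +0.0000]
|roots of det(T-λI)|: 0.4510, 0.3111, 0.1400.
ρ = 0.4510; 0.4510 < 1, so it converges for any x₀.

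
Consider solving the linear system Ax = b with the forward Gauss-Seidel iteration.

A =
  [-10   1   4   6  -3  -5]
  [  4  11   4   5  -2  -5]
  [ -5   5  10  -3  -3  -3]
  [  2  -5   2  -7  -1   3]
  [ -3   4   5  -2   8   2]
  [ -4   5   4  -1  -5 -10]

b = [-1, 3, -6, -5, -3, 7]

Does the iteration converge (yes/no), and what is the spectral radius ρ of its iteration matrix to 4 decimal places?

no, ρ = 1.4548

Write A = D+L+U with D = diag(-10, 11, 10, -7, 8, -10).
T_GS = -(D+L)⁻¹U: row 0 first, T[0,4] = -(-3)/(-10) = -0.3000; later rows by forward substitution.
  T[0,:] = [+0.0000 +0.1000 +0.4000 +0.6000 -0.3000 -0.5000]
  T[1,:] = [+0.0000 -0.0364 -0.5091 -0.6727 +0.2909 +0.6364]
  T[2,:] = [+0.0000 +0.0682 +0.4545 +0.9364 +0.0045 -0.2682]
  T[3,:] = [+0.0000 +0.0740 +0.6078 +0.9195 -0.4351 -0.2455]
  T[4,:] = [+0.0000 +0.0316 +0.2724 +0.2060 -0.3696 -0.6494]
  T[5,:] = [+0.0000 -0.0541 -0.4297 -0.3968 +0.4956 +0.7602]
|λ(T)| sorted: 1.4548, 0.3977, 0.1068, 0.0597, 0.0423, 0.0000.
ρ(T) = max|λ| = 1.4548; 1.4548 > 1 ⇒ diverges.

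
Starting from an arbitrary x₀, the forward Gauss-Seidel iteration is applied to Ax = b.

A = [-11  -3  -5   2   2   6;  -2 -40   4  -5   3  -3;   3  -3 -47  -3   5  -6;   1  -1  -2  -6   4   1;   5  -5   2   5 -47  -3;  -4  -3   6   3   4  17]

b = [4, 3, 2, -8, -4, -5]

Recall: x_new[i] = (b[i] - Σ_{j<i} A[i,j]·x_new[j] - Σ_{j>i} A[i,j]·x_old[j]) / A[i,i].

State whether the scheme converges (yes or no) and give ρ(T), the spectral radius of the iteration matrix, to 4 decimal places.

yes, ρ = 0.2690

Diagonal D = diag(-11, -40, -47, -6, -47, 17); L, U strict lower/upper.
T_GS = -(D+L)⁻¹U: row 0 first, T[0,4] = -(2)/(-11) = +0.1818; later rows by forward substitution.
  T[0,:] = [+0.0000, -0.2727, -0.4545, +0.1818, +0.1818, +0.5455]
  T[1,:] = [+0.0000, +0.0136, +0.1227, -0.1341, +0.0659, -0.1023]
  T[2,:] = [+0.0000, -0.0183, -0.0368, -0.0437, +0.1138, -0.0863]
  T[3,:] = [+0.0000, -0.0416, -0.0839, +0.0672, +0.6481, +0.3034]
  T[4,:] = [+0.0000, -0.0357, -0.0719, +0.0389, +0.0861, +0.0337]
  T[5,:] = [+0.0000, -0.0396, -0.0406, +0.0135, -0.1204, +0.0793]
|λ(T)| sorted: 0.2690, 0.1429, 0.1429, 0.1330, 0.0239, 0.0000.
spectral radius ρ = 0.2690; 0.2690 < 1: convergent.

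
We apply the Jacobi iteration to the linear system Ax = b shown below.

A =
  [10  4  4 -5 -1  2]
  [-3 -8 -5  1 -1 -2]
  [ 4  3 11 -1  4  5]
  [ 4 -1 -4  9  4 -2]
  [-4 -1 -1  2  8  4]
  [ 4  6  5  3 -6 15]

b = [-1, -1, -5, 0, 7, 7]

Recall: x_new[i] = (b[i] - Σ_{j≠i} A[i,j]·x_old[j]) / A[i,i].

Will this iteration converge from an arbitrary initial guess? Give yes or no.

no

Diagonal D = diag(10, -8, 11, 9, 8, 15); L, U strict lower/upper.
Jacobi: T = -D⁻¹(L+U), T[5,1] = -(6)/(15) = -0.4000; T[5,5] = 0.
  T[0,:] = [+0.0000  -0.4000  -0.4000  +0.5000  +0.1000  -0.2000]
  T[1,:] = [-0.3750  +0.0000  -0.6250  +0.1250  -0.1250  -0.2500]
  T[2,:] = [-0.3636  -0.2727  +0.0000  +0.0909  -0.3636  -0.4545]
  T[3,:] = [-0.4444  +0.1111  +0.4444  +0.0000  -0.4444  +0.2222]
  T[4,:] = [+0.5000  +0.1250  +0.1250  -0.2500  +0.0000  -0.5000]
  T[5,:] = [-0.2667  -0.4000  -0.3333  -0.2000  +0.4000  +0.0000]
|eigenvalues of T|: 1.1277, 0.6420, 0.6420, 0.2749, 0.2749, 0.0520.
spectral radius ρ = 1.1277; 1.1277 > 1, so it fails to converge.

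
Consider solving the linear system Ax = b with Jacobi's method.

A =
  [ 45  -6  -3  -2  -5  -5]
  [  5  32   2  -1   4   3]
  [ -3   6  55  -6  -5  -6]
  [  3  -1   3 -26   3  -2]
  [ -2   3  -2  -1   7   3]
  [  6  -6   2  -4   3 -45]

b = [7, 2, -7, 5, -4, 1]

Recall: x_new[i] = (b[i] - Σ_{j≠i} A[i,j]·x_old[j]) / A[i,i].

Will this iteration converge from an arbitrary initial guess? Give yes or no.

A = D + L + U where D = diag(45, 32, 55, -26, 7, -45).
Jacobi T = -D⁻¹(L+U): T[4,0] = -(-2)/(7) = +0.2857; T[4,4] = 0.
  T[0,:] = [+0.0000, +0.1333, +0.0667, +0.0444, +0.1111, +0.1111]
  T[1,:] = [-0.1562, +0.0000, -0.0625, +0.0312, -0.1250, -0.0938]
  T[2,:] = [+0.0545, -0.1091, +0.0000, +0.1091, +0.0909, +0.1091]
  T[3,:] = [+0.1154, -0.0385, +0.1154, +0.0000, +0.1154, -0.0769]
  T[4,:] = [+0.2857, -0.4286, +0.2857, +0.1429, +0.0000, -0.4286]
  T[5,:] = [+0.1333, -0.1333, +0.0444, -0.0889, +0.0667, +0.0000]
|eigenvalues of T|: 0.4248, 0.2851, 0.1208, 0.1060, 0.0853, 0.0853.
ρ = 0.4248; 0.4248 < 1, so it converges for any x₀.

yes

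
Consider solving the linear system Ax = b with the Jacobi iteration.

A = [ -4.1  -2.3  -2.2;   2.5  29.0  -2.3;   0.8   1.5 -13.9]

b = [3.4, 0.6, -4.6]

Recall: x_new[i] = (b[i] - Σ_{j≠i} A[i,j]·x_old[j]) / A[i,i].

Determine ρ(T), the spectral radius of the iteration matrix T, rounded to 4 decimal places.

Split A = D + L + U, D = diag(-4.1, 29, -13.9).
T_J = -D⁻¹(L+U): T[2,0] = -(0.8)/(-13.9) = +0.0576; T[2,2] = 0.
  T[0,:] = [+0.0000, -0.5610, -0.5366]
  T[1,:] = [-0.0862, +0.0000, +0.0793]
  T[2,:] = [+0.0576, +0.1079, +0.0000]
|λ(T)| sorted: 0.1961, 0.1114, 0.1114.
spectral radius ρ = 0.1961; 0.1961 < 1, so it converges for any x₀.

0.1961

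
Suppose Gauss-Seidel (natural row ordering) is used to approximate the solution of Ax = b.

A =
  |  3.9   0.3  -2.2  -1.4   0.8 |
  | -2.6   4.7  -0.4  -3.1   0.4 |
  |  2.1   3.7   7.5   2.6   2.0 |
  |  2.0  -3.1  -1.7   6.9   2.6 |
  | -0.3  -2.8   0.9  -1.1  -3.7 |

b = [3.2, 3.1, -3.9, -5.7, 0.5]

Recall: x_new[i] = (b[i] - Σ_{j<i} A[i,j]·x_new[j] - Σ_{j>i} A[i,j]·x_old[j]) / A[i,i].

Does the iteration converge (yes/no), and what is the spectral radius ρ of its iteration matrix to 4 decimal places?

yes, ρ = 0.8571

Diagonal D = diag(3.9, 4.7, 7.5, 6.9, -3.7); L, U strict lower/upper.
T_GS = -(D+L)⁻¹U: row 0 first, T[0,1] = -(0.3)/(3.9) = -0.0769; later rows by forward substitution.
  T[0,:] = [+0.0000 -0.0769 +0.5641 +0.3590 -0.2051]
  T[1,:] = [+0.0000 -0.0426 +0.3972 +0.8582 -0.1986]
  T[2,:] = [+0.0000 +0.0425 -0.3539 -0.8705 -0.1113]
  T[3,:] = [+0.0000 +0.0137 -0.0723 +0.0670 -0.4340]
  T[4,:] = [+0.0000 +0.0447 -0.4109 -0.9102 +0.2689]
|roots of det(T-λI)|: 0.8571, 0.7137, 0.0814, 0.0014, 0.0000.
ρ(T) = max|λ| = 0.8571; 0.8571 < 1, so it converges for any x₀.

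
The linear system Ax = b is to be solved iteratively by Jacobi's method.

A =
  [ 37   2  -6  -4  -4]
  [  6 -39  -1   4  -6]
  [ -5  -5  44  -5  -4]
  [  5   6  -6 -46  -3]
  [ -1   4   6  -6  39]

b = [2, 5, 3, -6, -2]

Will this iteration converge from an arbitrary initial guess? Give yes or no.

Write A = D+L+U with D = diag(37, -39, 44, -46, 39).
Jacobi: T = -D⁻¹(L+U), T[2,0] = -(-5)/(44) = +0.1136; T[2,2] = 0.
  T[0,:] = [+0.0000  -0.0541  +0.1622  +0.1081  +0.1081]
  T[1,:] = [+0.1538  +0.0000  -0.0256  +0.1026  -0.1538]
  T[2,:] = [+0.1136  +0.1136  +0.0000  +0.1136  +0.0909]
  T[3,:] = [+0.1087  +0.1304  -0.1304  +0.0000  -0.0652]
  T[4,:] = [+0.0256  -0.1026  -0.1538  +0.1538  +0.0000]
moduli |λ_i(T)| = 0.1908, 0.1556, 0.1366, 0.1366, 0.0099.
spectral radius ρ = 0.1908; 0.1908 < 1, so it converges for any x₀.

yes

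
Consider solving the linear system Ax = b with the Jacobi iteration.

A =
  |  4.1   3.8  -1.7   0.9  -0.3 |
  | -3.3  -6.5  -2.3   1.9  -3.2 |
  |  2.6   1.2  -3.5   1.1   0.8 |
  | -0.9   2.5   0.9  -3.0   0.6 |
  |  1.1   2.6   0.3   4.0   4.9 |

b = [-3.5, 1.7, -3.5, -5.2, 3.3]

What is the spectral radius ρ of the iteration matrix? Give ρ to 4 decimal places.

Let D = diag(4.1, -6.5, -3.5, -3, 4.9); L, U the strict triangles.
Jacobi: T = -D⁻¹(L+U), T[4,2] = -(0.3)/(4.9) = -0.0612; T[4,4] = 0.
  T[0,:] = [+0.0000, -0.9268, +0.4146, -0.2195, +0.0732]
  T[1,:] = [-0.5077, +0.0000, -0.3538, +0.2923, -0.4923]
  T[2,:] = [+0.7429, +0.3429, +0.0000, +0.3143, +0.2286]
  T[3,:] = [-0.3000, +0.8333, +0.3000, +0.0000, +0.2000]
  T[4,:] = [-0.2245, -0.5306, -0.0612, -0.8163, +0.0000]
moduli |λ_i(T)| = 1.2154, 0.8648, 0.3853, 0.3853, 0.1903.
ρ(T) = max|λ| = 1.2154; 1.2154 > 1, so it fails to converge.

1.2154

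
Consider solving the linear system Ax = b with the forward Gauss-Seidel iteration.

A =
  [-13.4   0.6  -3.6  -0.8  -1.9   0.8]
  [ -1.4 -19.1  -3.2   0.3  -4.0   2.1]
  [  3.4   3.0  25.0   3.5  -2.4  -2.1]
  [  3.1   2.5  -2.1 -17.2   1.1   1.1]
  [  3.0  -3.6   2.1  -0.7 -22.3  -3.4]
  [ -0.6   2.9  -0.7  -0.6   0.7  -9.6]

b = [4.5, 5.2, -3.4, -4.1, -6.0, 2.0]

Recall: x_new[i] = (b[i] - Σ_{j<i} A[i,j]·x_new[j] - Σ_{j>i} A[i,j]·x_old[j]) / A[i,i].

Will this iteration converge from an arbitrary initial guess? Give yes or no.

yes

Write A = D+L+U with D = diag(-13.4, -19.1, 25, -17.2, -22.3, -9.6).
GS T = -(D+L)⁻¹U: row 0 first, T[0,2] = -(-3.6)/(-13.4) = -0.2687; later rows by forward substitution.
  T[0,:] = [+0.0000  +0.0448  -0.2687  -0.0597  -0.1418  +0.0597]
  T[1,:] = [+0.0000  -0.0033  -0.1478  +0.0201  -0.1990  +0.1056]
  T[2,:] = [+0.0000  -0.0057  +0.0543  -0.1343  +0.1392  +0.0632]
  T[3,:] = [+0.0000  +0.0083  -0.0765  +0.0086  -0.0075  +0.0823]
  T[4,:] = [+0.0000  +0.0058  -0.0048  -0.0242  +0.0264  -0.1581]
  T[5,:] = [+0.0000  -0.0035  -0.0274  +0.0173  -0.0590  +0.0069]
|eigenvalues of T|: 0.1809, 0.0887, 0.0887, 0.0475, 0.0095, 0.0000.
ρ = 0.1809; 0.1809 < 1: convergent.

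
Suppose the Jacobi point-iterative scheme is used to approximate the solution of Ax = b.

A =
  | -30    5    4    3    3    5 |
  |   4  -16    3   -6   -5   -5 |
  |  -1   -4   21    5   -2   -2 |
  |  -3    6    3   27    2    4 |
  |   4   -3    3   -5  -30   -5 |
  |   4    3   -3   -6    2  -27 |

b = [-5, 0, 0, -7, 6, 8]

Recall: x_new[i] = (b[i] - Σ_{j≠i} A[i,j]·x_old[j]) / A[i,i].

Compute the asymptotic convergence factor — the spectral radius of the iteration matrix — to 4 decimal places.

Split A = D + L + U, D = diag(-30, -16, 21, 27, -30, -27).
Jacobi: T = -D⁻¹(L+U), T[3,5] = -(4)/(27) = -0.1481; T[3,3] = 0.
  T[0,:] = [+0.0000, +0.1667, +0.1333, +0.1000, +0.1000, +0.1667]
  T[1,:] = [+0.2500, +0.0000, +0.1875, -0.3750, -0.3125, -0.3125]
  T[2,:] = [+0.0476, +0.1905, +0.0000, -0.2381, +0.0952, +0.0952]
  T[3,:] = [+0.1111, -0.2222, -0.1111, +0.0000, -0.0741, -0.1481]
  T[4,:] = [+0.1333, -0.1000, +0.1000, -0.1667, +0.0000, -0.1667]
  T[5,:] = [+0.1481, +0.1111, -0.1111, -0.2222, +0.0741, +0.0000]
eigenvalue magnitudes: 0.5419, 0.4448, 0.1722, 0.1125, 0.1125, 0.1098.
ρ = 0.5419; 0.5419 < 1, so it converges for any x₀.

0.5419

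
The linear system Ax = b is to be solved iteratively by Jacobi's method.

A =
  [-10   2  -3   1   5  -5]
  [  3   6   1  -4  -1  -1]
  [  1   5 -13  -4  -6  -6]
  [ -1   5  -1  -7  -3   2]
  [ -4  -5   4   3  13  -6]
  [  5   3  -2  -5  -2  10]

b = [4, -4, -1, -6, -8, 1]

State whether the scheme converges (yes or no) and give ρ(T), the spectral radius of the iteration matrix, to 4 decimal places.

Let D = diag(-10, 6, -13, -7, 13, 10); L, U the strict triangles.
T_J = -D⁻¹(L+U): T[2,1] = -(5)/(-13) = +0.3846; T[2,2] = 0.
  T[0,:] = [+0.0000, +0.2000, -0.3000, +0.1000, +0.5000, -0.5000]
  T[1,:] = [-0.5000, +0.0000, -0.1667, +0.6667, +0.1667, +0.1667]
  T[2,:] = [+0.0769, +0.3846, +0.0000, -0.3077, -0.4615, -0.4615]
  T[3,:] = [-0.1429, +0.7143, -0.1429, +0.0000, -0.4286, +0.2857]
  T[4,:] = [+0.3077, +0.3846, -0.3077, -0.2308, +0.0000, +0.4615]
  T[5,:] = [-0.5000, -0.3000, +0.2000, +0.5000, +0.2000, +0.0000]
eigenvalue magnitudes: 1.2733, 0.7692, 0.7692, 0.1569, 0.1569, 0.1121.
ρ = 1.2733; 1.2733 > 1: divergent.

no, ρ = 1.2733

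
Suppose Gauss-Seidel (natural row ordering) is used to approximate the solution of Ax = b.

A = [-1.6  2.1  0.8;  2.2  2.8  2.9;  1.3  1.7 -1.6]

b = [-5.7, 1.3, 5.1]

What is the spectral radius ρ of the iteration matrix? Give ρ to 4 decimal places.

Let D = diag(-1.6, 2.8, -1.6); L, U the strict triangles.
Gauss-Seidel: T = -(D+L)⁻¹U, row 0 first, T[0,1] = -(2.1)/(-1.6) = +1.3125; later rows by forward substitution.
  T[0,:] = [+0.0000 +1.3125 +0.5000]
  T[1,:] = [+0.0000 -1.0312 -1.4286]
  T[2,:] = [+0.0000 -0.0293 -1.1116]
|roots of det(T-λI)|: 1.2799, 0.8629, 0.0000.
spectral radius ρ = 1.2799; 1.2799 > 1: divergent.

1.2799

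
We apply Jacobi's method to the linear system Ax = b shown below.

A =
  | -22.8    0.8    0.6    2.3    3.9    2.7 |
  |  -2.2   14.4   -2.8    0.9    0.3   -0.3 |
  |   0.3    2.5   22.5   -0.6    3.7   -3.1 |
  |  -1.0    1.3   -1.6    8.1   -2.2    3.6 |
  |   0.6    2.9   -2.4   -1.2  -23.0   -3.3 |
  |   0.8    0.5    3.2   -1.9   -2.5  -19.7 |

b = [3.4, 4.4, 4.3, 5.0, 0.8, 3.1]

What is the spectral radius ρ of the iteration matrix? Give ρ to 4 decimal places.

Write A = D+L+U with D = diag(-22.8, 14.4, 22.5, 8.1, -23, -19.7).
Jacobi T = -D⁻¹(L+U): T[4,5] = -(-3.3)/(-23) = -0.1435; T[4,4] = 0.
  T[0,:] = [+0.0000, +0.0351, +0.0263, +0.1009, +0.1711, +0.1184]
  T[1,:] = [+0.1528, +0.0000, +0.1944, -0.0625, -0.0208, +0.0208]
  T[2,:] = [-0.0133, -0.1111, +0.0000, +0.0267, -0.1644, +0.1378]
  T[3,:] = [+0.1235, -0.1605, +0.1975, +0.0000, +0.2716, -0.4444]
  T[4,:] = [+0.0261, +0.1261, -0.1043, -0.0522, +0.0000, -0.1435]
  T[5,:] = [+0.0406, +0.0254, +0.1624, -0.0964, -0.1269, +0.0000]
moduli |λ_i(T)| = 0.3110, 0.1994, 0.1764, 0.1764, 0.1442, 0.0743.
ρ = 0.3110; 0.3110 < 1 ⇒ converges.

0.3110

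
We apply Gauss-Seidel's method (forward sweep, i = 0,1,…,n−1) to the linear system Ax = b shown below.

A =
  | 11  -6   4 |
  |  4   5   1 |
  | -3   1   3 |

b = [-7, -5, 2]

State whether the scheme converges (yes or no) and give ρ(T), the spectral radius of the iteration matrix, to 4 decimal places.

yes, ρ = 0.6667

Let D = diag(11, 5, 3); L, U the strict triangles.
Gauss-Seidel: T = -(D+L)⁻¹U, row 0 first, T[0,1] = -(-6)/(11) = +0.5455; later rows by forward substitution.
  T[0,:] = [+0.0000, +0.5455, -0.3636]
  T[1,:] = [+0.0000, -0.4364, +0.0909]
  T[2,:] = [+0.0000, +0.6909, -0.3939]
eigenvalue magnitudes: 0.6667, 0.1636, 0.0000.
ρ(T) = max|λ| = 0.6667; 0.6667 < 1 ⇒ converges.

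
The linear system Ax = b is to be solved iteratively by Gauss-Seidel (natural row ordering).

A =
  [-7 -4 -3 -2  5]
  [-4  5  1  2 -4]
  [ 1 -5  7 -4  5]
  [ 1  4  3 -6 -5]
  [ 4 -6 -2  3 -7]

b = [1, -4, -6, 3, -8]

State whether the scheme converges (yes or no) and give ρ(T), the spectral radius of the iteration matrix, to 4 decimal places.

no, ρ = 1.1869

Diagonal D = diag(-7, 5, 7, -6, -7); L, U strict lower/upper.
Gauss-Seidel: T = -(D+L)⁻¹U, row 0 first, T[0,3] = -(-2)/(-7) = -0.2857; later rows by forward substitution.
  T[0,:] = [+0.0000  -0.5714  -0.4286  -0.2857  +0.7143]
  T[1,:] = [+0.0000  -0.4571  -0.5429  -0.6286  +1.3714]
  T[2,:] = [+0.0000  -0.2449  -0.3265  +0.1633  +0.1633]
  T[3,:] = [+0.0000  -0.5224  -0.5966  -0.3850  +0.2816]
  T[4,:] = [+0.0000  -0.0886  +0.0580  +0.1638  -0.6933]
moduli |λ_i(T)| = 1.1869, 0.4429, 0.2432, 0.2432, 0.0000.
spectral radius ρ = 1.1869; 1.1869 > 1: divergent.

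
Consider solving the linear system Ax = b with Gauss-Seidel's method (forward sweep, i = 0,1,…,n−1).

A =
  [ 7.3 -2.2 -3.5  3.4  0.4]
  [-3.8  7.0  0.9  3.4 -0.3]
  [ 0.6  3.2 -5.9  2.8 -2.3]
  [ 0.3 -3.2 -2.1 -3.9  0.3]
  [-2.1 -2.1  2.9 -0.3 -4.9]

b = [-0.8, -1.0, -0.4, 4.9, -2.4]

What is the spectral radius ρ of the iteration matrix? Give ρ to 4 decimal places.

0.9435

Let D = diag(7.3, 7, -5.9, -3.9, -4.9); L, U the strict triangles.
Gauss-Seidel: T = -(D+L)⁻¹U, row 0 first, T[0,2] = -(-3.5)/(7.3) = +0.4795; later rows by forward substitution.
  T[0,:] = [+0.0000  +0.3014  +0.4795  -0.4658  -0.0548]
  T[1,:] = [+0.0000  +0.1636  +0.1317  -0.7386  +0.0131]
  T[2,:] = [+0.0000  +0.1194  +0.1202  +0.0266  -0.3883]
  T[3,:] = [+0.0000  -0.1753  -0.1359  +0.5558  +0.2710]
  T[4,:] = [+0.0000  -0.1179  -0.1825  +0.4979  -0.2285]
moduli |λ_i(T)| = 0.9435, 0.4414, 0.0934, 0.0156, 0.0000.
spectral radius ρ = 0.9435; 0.9435 < 1, so it converges for any x₀.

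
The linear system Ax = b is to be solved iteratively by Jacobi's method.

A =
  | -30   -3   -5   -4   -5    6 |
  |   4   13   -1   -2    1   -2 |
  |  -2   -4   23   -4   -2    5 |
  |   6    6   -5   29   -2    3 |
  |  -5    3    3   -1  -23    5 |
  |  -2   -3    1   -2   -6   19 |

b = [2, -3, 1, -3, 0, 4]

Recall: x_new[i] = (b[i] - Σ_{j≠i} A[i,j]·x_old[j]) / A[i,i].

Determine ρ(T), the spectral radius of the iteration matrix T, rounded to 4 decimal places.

0.5292

Write A = D+L+U with D = diag(-30, 13, 23, 29, -23, 19).
Jacobi T = -D⁻¹(L+U): T[2,0] = -(-2)/(23) = +0.0870; T[2,2] = 0.
  T[0,:] = [+0.0000  -0.1000  -0.1667  -0.1333  -0.1667  +0.2000]
  T[1,:] = [-0.3077  +0.0000  +0.0769  +0.1538  -0.0769  +0.1538]
  T[2,:] = [+0.0870  +0.1739  +0.0000  +0.1739  +0.0870  -0.2174]
  T[3,:] = [-0.2069  -0.2069  +0.1724  +0.0000  +0.0690  -0.1034]
  T[4,:] = [-0.2174  +0.1304  +0.1304  -0.0435  +0.0000  +0.2174]
  T[5,:] = [+0.1053  +0.1579  -0.0526  +0.1053  +0.3158  +0.0000]
|eigenvalues of T|: 0.5292, 0.3767, 0.3767, 0.2195, 0.2195, 0.0438.
ρ(T) = max|λ| = 0.5292; 0.5292 < 1: convergent.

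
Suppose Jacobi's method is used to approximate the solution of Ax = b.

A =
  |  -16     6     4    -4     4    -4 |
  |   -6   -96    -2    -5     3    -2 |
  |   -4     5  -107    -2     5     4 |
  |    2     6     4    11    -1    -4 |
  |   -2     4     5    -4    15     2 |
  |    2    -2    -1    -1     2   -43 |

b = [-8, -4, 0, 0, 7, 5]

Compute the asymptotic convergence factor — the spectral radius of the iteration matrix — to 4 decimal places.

Split A = D + L + U, D = diag(-16, -96, -107, 11, 15, -43).
Jacobi T = -D⁻¹(L+U): T[1,2] = -(-2)/(-96) = -0.0208; T[1,1] = 0.
  T[0,:] = [+0.0000 +0.3750 +0.2500 -0.2500 +0.2500 -0.2500]
  T[1,:] = [-0.0625 +0.0000 -0.0208 -0.0521 +0.0312 -0.0208]
  T[2,:] = [-0.0374 +0.0467 +0.0000 -0.0187 +0.0467 +0.0374]
  T[3,:] = [-0.1818 -0.5455 -0.3636 +0.0000 +0.0909 +0.3636]
  T[4,:] = [+0.1333 -0.2667 -0.3333 +0.2667 +0.0000 -0.1333]
  T[5,:] = [+0.0465 -0.0465 -0.0233 -0.0233 +0.0465 +0.0000]
|roots of det(T-λI)|: 0.3724, 0.2232, 0.2232, 0.1738, 0.0531, 0.0531.
ρ = 0.3724; 0.3724 < 1, so it converges for any x₀.

0.3724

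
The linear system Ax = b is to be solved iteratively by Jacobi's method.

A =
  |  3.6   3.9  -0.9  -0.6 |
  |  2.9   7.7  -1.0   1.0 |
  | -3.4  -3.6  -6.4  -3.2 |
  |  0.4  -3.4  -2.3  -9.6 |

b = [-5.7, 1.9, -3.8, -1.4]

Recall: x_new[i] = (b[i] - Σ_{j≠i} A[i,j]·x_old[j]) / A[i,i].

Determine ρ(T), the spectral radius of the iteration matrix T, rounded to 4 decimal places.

Diagonal D = diag(3.6, 7.7, -6.4, -9.6); L, U strict lower/upper.
Jacobi: T = -D⁻¹(L+U), T[3,2] = -(-2.3)/(-9.6) = -0.2396; T[3,3] = 0.
  T[0,:] = [+0.0000 -1.0833 +0.2500 +0.1667]
  T[1,:] = [-0.3766 +0.0000 +0.1299 -0.1299]
  T[2,:] = [-0.5312 -0.5625 +0.0000 -0.5000]
  T[3,:] = [+0.0417 -0.3542 -0.2396 +0.0000]
moduli |λ_i(T)| = 0.7341, 0.5690, 0.5690, 0.1755.
spectral radius ρ = 0.7341; 0.7341 < 1, so it converges for any x₀.

0.7341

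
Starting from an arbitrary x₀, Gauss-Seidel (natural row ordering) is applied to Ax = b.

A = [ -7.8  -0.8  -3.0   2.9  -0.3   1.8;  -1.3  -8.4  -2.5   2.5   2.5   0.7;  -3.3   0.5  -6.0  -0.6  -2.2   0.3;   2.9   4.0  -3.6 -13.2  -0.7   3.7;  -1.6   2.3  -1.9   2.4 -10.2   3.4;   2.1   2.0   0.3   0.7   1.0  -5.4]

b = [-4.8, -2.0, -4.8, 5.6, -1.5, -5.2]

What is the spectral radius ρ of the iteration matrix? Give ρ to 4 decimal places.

0.8330

Let D = diag(-7.8, -8.4, -6, -13.2, -10.2, -5.4); L, U the strict triangles.
Gauss-Seidel: T = -(D+L)⁻¹U, row 0 first, T[0,2] = -(-3)/(-7.8) = -0.3846; later rows by forward substitution.
  T[0,:] = [+0.0000, -0.1026, -0.3846, +0.3718, -0.0385, +0.2308]
  T[1,:] = [+0.0000, +0.0159, -0.2381, +0.2401, +0.3036, +0.0476]
  T[2,:] = [+0.0000, +0.0577, +0.1917, -0.2845, -0.3202, -0.0730]
  T[3,:] = [+0.0000, -0.0335, -0.2089, +0.2320, +0.1178, +0.3653]
  T[4,:] = [+0.0000, +0.0010, -0.0782, +0.1034, +0.1619, +0.4074]
  T[5,:] = [+0.0000, -0.0349, -0.2687, +0.2669, +0.1249, +0.2261]
|roots of det(T-λI)|: 0.8330, 0.1813, 0.1813, 0.1008, 0.0076, 0.0000.
ρ = 0.8330; 0.8330 < 1 ⇒ converges.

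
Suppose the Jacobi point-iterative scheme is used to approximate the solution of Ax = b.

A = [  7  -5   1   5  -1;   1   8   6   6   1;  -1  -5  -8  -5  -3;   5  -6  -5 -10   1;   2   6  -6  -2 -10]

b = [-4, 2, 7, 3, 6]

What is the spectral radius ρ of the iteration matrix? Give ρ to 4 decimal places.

1.2914

Write A = D+L+U with D = diag(7, 8, -8, -10, -10).
Jacobi: T = -D⁻¹(L+U), T[2,0] = -(-1)/(-8) = -0.1250; T[2,2] = 0.
  T[0,:] = [+0.0000 +0.7143 -0.1429 -0.7143 +0.1429]
  T[1,:] = [-0.1250 +0.0000 -0.7500 -0.7500 -0.1250]
  T[2,:] = [-0.1250 -0.6250 +0.0000 -0.6250 -0.3750]
  T[3,:] = [+0.5000 -0.6000 -0.5000 +0.0000 +0.1000]
  T[4,:] = [+0.2000 +0.6000 -0.6000 -0.2000 +0.0000]
|eigenvalues of T|: 1.2914, 0.8281, 0.6936, 0.6936, 0.2287.
ρ = 1.2914; 1.2914 > 1, so it fails to converge.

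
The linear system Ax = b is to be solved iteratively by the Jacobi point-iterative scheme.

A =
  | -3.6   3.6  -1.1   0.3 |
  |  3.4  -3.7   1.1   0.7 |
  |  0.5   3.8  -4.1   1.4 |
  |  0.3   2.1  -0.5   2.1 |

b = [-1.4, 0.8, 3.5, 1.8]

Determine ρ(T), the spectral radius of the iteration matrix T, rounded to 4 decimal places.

Split A = D + L + U, D = diag(-3.6, -3.7, -4.1, 2.1).
Jacobi: T = -D⁻¹(L+U), T[0,1] = -(3.6)/(-3.6) = +1.0000; T[0,0] = 0.
  T[0,:] = [+0.0000 +1.0000 -0.3056 +0.0833]
  T[1,:] = [+0.9189 +0.0000 +0.2973 +0.1892]
  T[2,:] = [+0.1220 +0.9268 +0.0000 +0.3415]
  T[3,:] = [-0.1429 -1.0000 +0.2381 +0.0000]
|λ(T)| sorted: 1.1725, 0.7835, 0.2670, 0.1220.
spectral radius ρ = 1.1725; 1.1725 > 1: divergent.

1.1725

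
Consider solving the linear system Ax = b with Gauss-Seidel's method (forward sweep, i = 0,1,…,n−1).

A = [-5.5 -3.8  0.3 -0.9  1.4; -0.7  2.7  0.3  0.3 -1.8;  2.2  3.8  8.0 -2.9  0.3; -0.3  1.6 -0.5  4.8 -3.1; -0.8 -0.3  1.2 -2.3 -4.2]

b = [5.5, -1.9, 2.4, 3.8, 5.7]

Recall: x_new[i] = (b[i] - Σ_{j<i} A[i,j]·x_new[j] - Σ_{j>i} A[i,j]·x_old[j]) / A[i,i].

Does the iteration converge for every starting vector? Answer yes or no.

yes

Let D = diag(-5.5, 2.7, 8, 4.8, -4.2); L, U the strict triangles.
T_GS = -(D+L)⁻¹U: row 0 first, T[0,4] = -(1.4)/(-5.5) = +0.2545; later rows by forward substitution.
  T[0,:] = [+0.0000 -0.6909 +0.0545 -0.1636 +0.2545]
  T[1,:] = [+0.0000 -0.1791 -0.0970 -0.1535 +0.7327]
  T[2,:] = [+0.0000 +0.2751 +0.0311 +0.4804 -0.4555]
  T[3,:] = [+0.0000 +0.0452 +0.0390 +0.0910 +0.3701]
  T[4,:] = [+0.0000 +0.1982 -0.0159 +0.1296 -0.4336]
|eigenvalues of T|: 0.7467, 0.2153, 0.2153, 0.0989, 0.0000.
ρ(T) = max|λ| = 0.7467; 0.7467 < 1, so it converges for any x₀.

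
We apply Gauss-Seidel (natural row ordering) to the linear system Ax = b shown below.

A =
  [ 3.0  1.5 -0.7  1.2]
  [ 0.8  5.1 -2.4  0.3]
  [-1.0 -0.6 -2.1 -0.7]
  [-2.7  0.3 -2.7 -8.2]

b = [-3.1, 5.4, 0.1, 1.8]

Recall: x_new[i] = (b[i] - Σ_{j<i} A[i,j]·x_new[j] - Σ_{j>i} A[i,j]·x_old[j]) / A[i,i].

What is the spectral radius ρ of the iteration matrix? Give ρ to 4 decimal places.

0.4335

Diagonal D = diag(3, 5.1, -2.1, -8.2); L, U strict lower/upper.
T_GS = -(D+L)⁻¹U: row 0 first, T[0,1] = -(1.5)/(3) = -0.5000; later rows by forward substitution.
  T[0,:] = [+0.0000, -0.5000, +0.2333, -0.4000]
  T[1,:] = [+0.0000, +0.0784, +0.4340, +0.0039]
  T[2,:] = [+0.0000, +0.2157, -0.2351, -0.1440]
  T[3,:] = [+0.0000, +0.0965, +0.0165, +0.1793]
|roots of det(T-λI)|: 0.4335, 0.2441, 0.2441, 0.0000.
ρ = 0.4335; 0.4335 < 1, so it converges for any x₀.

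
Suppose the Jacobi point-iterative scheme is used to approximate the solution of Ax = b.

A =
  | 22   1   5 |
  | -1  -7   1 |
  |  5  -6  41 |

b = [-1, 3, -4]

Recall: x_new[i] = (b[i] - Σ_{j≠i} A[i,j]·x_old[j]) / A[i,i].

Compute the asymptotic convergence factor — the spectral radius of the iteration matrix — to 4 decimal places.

0.2744

Split A = D + L + U, D = diag(22, -7, 41).
Jacobi: T = -D⁻¹(L+U), T[2,0] = -(5)/(41) = -0.1220; T[2,2] = 0.
  T[0,:] = [+0.0000, -0.0455, -0.2273]
  T[1,:] = [-0.1429, +0.0000, +0.1429]
  T[2,:] = [-0.1220, +0.1463, +0.0000]
|eigenvalues of T|: 0.2744, 0.1421, 0.1421.
ρ(T) = max|λ| = 0.2744; 0.2744 < 1: convergent.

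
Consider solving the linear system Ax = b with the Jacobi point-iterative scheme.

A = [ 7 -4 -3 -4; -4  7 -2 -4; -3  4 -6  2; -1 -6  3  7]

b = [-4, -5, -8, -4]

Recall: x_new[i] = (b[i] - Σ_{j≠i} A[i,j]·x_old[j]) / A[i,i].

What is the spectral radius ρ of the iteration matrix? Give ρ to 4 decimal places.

1.1238

A = D + L + U where D = diag(7, 7, -6, 7).
T_J = -D⁻¹(L+U): T[3,1] = -(-6)/(7) = +0.8571; T[3,3] = 0.
  T[0,:] = [+0.0000, +0.5714, +0.4286, +0.5714]
  T[1,:] = [+0.5714, +0.0000, +0.2857, +0.5714]
  T[2,:] = [-0.5000, +0.6667, +0.0000, +0.3333]
  T[3,:] = [+0.1429, +0.8571, -0.4286, +0.0000]
moduli |λ_i(T)| = 1.1238, 0.5907, 0.4655, 0.4655.
spectral radius ρ = 1.1238; 1.1238 > 1 ⇒ diverges.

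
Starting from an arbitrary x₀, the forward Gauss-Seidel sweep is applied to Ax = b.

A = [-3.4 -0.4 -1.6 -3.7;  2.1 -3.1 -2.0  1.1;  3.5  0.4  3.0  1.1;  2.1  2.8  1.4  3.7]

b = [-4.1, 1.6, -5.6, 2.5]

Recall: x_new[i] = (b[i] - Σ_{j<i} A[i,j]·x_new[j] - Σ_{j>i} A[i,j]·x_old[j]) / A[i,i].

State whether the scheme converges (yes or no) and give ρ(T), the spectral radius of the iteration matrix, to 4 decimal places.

Let D = diag(-3.4, -3.1, 3, 3.7); L, U the strict triangles.
T_GS = -(D+L)⁻¹U: row 0 first, T[0,3] = -(-3.7)/(-3.4) = -1.0882; later rows by forward substitution.
  T[0,:] = [+0.0000, -0.1176, -0.4706, -1.0882]
  T[1,:] = [+0.0000, -0.0797, -0.9639, -0.3824]
  T[2,:] = [+0.0000, +0.1479, +0.6775, +0.9539]
  T[3,:] = [+0.0000, +0.0711, +0.7402, +0.5461]
|roots of det(T-λI)|: 1.3483, 0.1082, 0.1082, 0.0000.
spectral radius ρ = 1.3483; 1.3483 > 1 ⇒ diverges.

no, ρ = 1.3483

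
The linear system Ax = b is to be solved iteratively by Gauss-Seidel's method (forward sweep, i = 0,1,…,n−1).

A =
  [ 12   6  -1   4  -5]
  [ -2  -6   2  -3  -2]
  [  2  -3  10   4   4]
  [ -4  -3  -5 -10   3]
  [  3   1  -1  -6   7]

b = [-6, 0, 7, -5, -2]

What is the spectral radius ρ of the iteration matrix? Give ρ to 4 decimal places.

0.9493

Let D = diag(12, -6, 10, -10, 7); L, U the strict triangles.
GS T = -(D+L)⁻¹U: row 0 first, T[0,4] = -(-5)/(12) = +0.4167; later rows by forward substitution.
  T[0,:] = [+0.0000  -0.5000  +0.0833  -0.3333  +0.4167]
  T[1,:] = [+0.0000  +0.1667  +0.3056  -0.3889  -0.4722]
  T[2,:] = [+0.0000  +0.1500  +0.0750  -0.4500  -0.6250]
  T[3,:] = [+0.0000  +0.0750  -0.1625  +0.4750  +0.5875]
  T[4,:] = [+0.0000  +0.2762  -0.2079  +0.5413  +0.3032]
|λ(T)| sorted: 0.9493, 0.4255, 0.2787, 0.0761, 0.0000.
spectral radius ρ = 0.9493; 0.9493 < 1: convergent.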